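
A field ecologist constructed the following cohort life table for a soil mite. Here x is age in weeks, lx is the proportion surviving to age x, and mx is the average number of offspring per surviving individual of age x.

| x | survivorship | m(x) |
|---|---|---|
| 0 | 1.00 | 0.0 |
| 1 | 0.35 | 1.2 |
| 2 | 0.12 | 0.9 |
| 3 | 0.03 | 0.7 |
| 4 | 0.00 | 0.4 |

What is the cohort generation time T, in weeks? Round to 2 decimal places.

lx·mx: 0, 0.42, 0.108, 0.021, 0 → R0 = 0.549
x·lx·mx: 0, 0.42, 0.216, 0.063, 0 → Σ = 0.699
T = 0.699 / 0.549 = 1.273224… → 1.27

1.27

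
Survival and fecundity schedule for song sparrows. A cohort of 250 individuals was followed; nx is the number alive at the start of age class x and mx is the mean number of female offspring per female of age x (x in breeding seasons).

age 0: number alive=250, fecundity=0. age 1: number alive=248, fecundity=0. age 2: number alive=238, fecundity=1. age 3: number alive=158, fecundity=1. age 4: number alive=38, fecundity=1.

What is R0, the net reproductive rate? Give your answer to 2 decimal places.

lx = nx/n0 = nx/250: 1, 0.992, 0.952, 0.632, 0.152
lx·mx by age: 0, 0, 0.952, 0.632, 0.152
R0 = Σ lx·mx = 1.736 → 1.74

1.74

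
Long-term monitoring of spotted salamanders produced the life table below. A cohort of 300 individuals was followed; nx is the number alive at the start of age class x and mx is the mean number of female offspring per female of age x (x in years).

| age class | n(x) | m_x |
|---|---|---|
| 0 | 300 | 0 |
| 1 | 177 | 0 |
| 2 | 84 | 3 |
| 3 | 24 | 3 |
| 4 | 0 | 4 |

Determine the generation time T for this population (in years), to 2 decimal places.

2.22

lx = nx/n0 = nx/300: 1, 0.59, 0.28, 0.08, 0
lx·mx: 0, 0, 0.84, 0.24, 0 → R0 = 1.08
x·lx·mx: 0, 0, 1.68, 0.72, 0 → Σ = 2.4
T = 2.4 / 1.08 = 2.222222… → 2.22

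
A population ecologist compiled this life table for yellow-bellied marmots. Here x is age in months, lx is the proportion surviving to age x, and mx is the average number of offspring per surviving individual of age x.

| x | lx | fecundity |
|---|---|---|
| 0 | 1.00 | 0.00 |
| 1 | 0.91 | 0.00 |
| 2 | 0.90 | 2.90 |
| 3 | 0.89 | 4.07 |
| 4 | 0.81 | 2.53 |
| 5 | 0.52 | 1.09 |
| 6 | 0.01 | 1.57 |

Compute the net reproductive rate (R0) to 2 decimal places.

lx·mx by age: 0, 0, 2.61, 3.6223, 2.0493, 0.5668, 0.0157
R0 = Σ lx·mx = 8.8641 → 8.86

8.86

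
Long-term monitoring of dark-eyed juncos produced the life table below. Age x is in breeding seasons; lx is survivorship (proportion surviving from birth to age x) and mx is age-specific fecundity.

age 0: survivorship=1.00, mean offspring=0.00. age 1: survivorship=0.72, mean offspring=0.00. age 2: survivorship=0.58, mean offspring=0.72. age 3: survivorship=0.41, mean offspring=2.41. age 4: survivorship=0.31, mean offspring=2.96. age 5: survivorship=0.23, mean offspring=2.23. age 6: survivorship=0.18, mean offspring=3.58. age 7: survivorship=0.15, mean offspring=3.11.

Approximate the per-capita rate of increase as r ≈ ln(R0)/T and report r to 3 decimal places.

0.316

R0 = Σ lx·mx = 0 + 0 + 0.4176 + 0.9881 + 0.9176 + 0.5129 + 0.6444 + 0.4665 = 3.9471
Σ x·lx·mx = 17.1663; T = 17.1663/3.9471 = 4.34909…
r ≈ ln(R0)/T = ln(3.9471)/4.34909… = 0.31569… → 0.316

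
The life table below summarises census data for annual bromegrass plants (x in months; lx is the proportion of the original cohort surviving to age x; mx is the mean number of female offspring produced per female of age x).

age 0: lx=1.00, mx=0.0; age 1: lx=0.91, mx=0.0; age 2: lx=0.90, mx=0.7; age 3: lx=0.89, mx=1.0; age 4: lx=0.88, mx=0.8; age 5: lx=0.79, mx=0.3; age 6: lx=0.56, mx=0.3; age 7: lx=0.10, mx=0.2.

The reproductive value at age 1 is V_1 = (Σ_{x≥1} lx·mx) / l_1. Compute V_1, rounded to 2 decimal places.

2.91

lx·mx for x ≥ 1: 0, 0.63, 0.89, 0.704, 0.237, 0.168, 0.02 → sum = 2.649
V_1 = 2.649 / l_1 = 2.649 / 0.91 = 2.910989… → 2.91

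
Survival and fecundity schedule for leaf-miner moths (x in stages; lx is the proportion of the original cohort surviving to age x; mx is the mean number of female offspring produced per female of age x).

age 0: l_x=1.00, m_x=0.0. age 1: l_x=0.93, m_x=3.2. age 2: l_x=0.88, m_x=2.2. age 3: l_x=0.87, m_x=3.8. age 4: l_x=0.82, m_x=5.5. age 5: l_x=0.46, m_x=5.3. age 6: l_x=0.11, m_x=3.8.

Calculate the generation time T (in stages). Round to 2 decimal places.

lx·mx: 0, 2.976, 1.936, 3.306, 4.51, 2.438, 0.418 → R0 = 15.584
x·lx·mx: 0, 2.976, 3.872, 9.918, 18.04, 12.19, 2.508 → Σ = 49.504
T = 49.504 / 15.584 = 3.176591… → 3.18

3.18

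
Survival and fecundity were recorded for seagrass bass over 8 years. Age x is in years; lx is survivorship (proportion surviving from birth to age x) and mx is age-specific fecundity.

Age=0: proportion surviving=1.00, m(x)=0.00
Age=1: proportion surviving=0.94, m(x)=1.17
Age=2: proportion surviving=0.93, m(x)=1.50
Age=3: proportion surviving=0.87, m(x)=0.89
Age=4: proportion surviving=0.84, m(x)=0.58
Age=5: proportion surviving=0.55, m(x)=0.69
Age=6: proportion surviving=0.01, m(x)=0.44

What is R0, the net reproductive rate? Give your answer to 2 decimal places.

lx·mx by age: 0, 1.0998, 1.395, 0.7743, 0.4872, 0.3795, 0.0044
R0 = Σ lx·mx = 4.1402 → 4.14

4.14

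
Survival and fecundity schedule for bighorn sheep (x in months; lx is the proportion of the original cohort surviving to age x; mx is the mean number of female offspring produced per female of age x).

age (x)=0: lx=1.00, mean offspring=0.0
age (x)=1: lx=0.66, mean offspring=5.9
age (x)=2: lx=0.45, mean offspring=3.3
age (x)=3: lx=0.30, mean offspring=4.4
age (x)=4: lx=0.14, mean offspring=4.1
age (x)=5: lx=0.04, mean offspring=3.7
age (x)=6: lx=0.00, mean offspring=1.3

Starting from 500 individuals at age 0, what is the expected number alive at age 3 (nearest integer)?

Expected survivors = N0 · l_3 = 500 × 0.30 = 150 → 150

150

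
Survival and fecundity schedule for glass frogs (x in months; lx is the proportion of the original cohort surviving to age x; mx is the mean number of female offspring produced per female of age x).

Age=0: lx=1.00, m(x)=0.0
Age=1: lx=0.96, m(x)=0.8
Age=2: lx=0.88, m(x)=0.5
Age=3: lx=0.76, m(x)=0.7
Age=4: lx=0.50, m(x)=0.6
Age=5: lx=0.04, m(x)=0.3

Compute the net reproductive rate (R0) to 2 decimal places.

lx·mx by age: 0, 0.768, 0.44, 0.532, 0.3, 0.012
R0 = Σ lx·mx = 2.052 → 2.05

2.05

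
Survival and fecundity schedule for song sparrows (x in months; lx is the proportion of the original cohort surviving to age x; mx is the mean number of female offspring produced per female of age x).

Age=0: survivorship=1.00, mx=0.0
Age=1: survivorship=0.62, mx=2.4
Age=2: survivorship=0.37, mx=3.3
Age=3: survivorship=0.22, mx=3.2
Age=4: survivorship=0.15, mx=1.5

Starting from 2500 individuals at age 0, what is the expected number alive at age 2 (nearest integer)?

Expected survivors = N0 · l_2 = 2500 × 0.37 = 925 → 925

925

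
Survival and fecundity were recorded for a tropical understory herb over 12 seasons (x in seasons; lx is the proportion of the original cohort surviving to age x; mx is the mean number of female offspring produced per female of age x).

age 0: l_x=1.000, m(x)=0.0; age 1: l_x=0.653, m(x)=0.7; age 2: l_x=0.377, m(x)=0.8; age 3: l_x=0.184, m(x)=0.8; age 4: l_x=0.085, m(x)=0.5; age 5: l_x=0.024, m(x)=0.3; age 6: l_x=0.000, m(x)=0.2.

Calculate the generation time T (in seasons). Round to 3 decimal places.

1.787

lx·mx: 0, 0.4571, 0.3016, 0.1472, 0.0425, 0.0072, 0 → R0 = 0.9556
x·lx·mx: 0, 0.4571, 0.6032, 0.4416, 0.17, 0.036, 0 → Σ = 1.7079
T = 1.7079 / 0.9556 = 1.787254… → 1.787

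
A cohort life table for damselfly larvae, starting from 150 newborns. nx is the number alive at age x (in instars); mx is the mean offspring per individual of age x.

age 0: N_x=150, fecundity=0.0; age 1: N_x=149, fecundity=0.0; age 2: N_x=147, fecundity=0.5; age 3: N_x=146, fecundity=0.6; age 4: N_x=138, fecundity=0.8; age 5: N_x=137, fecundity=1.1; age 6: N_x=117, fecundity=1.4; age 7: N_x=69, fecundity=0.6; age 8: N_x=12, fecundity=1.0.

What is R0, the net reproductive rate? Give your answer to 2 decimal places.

lx = nx/n0 = nx/150: 1, 0.99333…, 0.98, 0.97333…, 0.92, 0.91333…, 0.78, 0.46, 0.08
lx·mx by age: 0, 0, 0.49, 0.584…, 0.736, 1.004667…, 1.092, 0.276, 0.08
R0 = Σ lx·mx = 4.262667… → 4.26

4.26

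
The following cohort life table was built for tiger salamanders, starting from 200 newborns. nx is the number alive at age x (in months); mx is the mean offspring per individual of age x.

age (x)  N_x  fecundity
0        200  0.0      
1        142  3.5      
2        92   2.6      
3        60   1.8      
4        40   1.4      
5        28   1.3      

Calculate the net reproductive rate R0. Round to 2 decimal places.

4.68

lx = nx/n0 = nx/200: 1, 0.71, 0.46, 0.3, 0.2, 0.14
lx·mx by age: 0, 2.485, 1.196, 0.54, 0.28, 0.182
R0 = Σ lx·mx = 4.683 → 4.68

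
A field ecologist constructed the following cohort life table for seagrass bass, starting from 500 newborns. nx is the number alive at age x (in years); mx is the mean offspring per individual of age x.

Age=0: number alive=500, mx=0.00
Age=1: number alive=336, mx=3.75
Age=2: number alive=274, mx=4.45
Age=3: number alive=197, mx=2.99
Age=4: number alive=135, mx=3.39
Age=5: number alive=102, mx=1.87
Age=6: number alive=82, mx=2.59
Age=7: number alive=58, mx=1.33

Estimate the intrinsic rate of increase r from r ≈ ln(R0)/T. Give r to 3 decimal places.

lx = nx/n0 = nx/500: 1, 0.672, 0.548, 0.394, 0.27, 0.204, 0.164, 0.116
R0 = Σ lx·mx = 0 + 2.52 + 2.4386 + 1.17806 + 0.9153 + 0.38148 + 0.42476 + 0.15428 = 8.01248
Σ x·lx·mx = 20.1285; T = 20.1285/8.01248 = 2.51214…
r ≈ ln(R0)/T = ln(8.01248)/2.51214… = 0.82838… → 0.828

0.828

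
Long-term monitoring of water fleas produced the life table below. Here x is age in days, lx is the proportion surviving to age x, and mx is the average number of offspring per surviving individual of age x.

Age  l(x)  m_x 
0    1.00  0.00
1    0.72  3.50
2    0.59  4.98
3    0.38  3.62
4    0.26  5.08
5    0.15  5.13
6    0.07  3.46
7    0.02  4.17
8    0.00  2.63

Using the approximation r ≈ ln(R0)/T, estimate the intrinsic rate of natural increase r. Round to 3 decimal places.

0.869

R0 = Σ lx·mx = 0 + 2.52 + 2.9382 + 1.3756 + 1.3208 + 0.7695 + 0.2422 + 0.0834 + 0 = 9.2497
Σ x·lx·mx = 23.6909; T = 23.6909/9.2497 = 2.56126…
r ≈ ln(R0)/T = ln(9.2497)/2.56126… = 0.86855… → 0.869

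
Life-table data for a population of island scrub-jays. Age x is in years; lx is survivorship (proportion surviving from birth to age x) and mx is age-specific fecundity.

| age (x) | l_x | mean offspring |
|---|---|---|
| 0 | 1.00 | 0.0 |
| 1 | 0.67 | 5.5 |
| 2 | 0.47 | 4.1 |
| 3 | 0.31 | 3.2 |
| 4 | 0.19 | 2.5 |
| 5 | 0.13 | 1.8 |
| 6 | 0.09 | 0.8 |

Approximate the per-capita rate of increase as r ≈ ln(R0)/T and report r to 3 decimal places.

1.053

R0 = Σ lx·mx = 0 + 3.685 + 1.927 + 0.992 + 0.475 + 0.234 + 0.072 = 7.385
Σ x·lx·mx = 14.017; T = 14.017/7.385 = 1.89804…
r ≈ ln(R0)/T = ln(7.385)/1.89804… = 1.05343… → 1.053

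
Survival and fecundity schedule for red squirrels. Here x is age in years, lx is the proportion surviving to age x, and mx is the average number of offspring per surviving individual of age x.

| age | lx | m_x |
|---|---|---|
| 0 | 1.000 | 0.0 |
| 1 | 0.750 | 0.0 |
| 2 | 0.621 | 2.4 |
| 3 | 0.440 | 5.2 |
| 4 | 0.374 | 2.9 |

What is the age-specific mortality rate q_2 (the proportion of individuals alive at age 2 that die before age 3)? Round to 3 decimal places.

0.291

q_2 = (l_2 − l_3) / l_2 = (0.621 − 0.44) / 0.621
     = 0.181 / 0.621 = 0.291465… → 0.291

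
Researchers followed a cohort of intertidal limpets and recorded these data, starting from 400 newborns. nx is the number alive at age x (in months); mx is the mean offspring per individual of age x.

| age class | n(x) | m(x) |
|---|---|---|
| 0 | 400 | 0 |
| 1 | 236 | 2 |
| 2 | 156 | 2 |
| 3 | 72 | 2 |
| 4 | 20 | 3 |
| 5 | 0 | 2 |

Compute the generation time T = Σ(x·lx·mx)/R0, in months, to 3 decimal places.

1.789

lx = nx/n0 = nx/400: 1, 0.59, 0.39, 0.18, 0.05, 0
lx·mx: 0, 1.18, 0.78, 0.36, 0.15, 0 → R0 = 2.47
x·lx·mx: 0, 1.18, 1.56, 1.08, 0.6, 0 → Σ = 4.42
T = 4.42 / 2.47 = 1.789474… → 1.789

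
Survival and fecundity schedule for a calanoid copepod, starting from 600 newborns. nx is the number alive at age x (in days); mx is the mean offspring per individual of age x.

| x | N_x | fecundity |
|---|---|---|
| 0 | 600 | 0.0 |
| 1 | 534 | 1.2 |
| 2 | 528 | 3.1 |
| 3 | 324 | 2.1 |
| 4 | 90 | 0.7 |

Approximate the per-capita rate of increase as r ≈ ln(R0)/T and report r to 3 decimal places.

0.787

lx = nx/n0 = nx/600: 1, 0.89, 0.88, 0.54, 0.15
R0 = Σ lx·mx = 0 + 1.068 + 2.728 + 1.134 + 0.105 = 5.035
Σ x·lx·mx = 10.346; T = 10.346/5.035 = 2.05482…
r ≈ ln(R0)/T = ln(5.035)/2.05482… = 0.78665… → 0.787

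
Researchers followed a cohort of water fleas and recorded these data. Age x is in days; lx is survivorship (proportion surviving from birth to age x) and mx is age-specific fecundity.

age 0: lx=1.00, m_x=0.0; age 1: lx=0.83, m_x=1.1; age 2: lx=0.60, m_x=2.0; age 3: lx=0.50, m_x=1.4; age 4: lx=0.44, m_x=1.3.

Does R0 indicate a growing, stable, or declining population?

R0 = Σ lx·mx = 0 + 0.913 + 1.2 + 0.7 + 0.572 = 3.385
R0 > 1, so the population is growing.

growing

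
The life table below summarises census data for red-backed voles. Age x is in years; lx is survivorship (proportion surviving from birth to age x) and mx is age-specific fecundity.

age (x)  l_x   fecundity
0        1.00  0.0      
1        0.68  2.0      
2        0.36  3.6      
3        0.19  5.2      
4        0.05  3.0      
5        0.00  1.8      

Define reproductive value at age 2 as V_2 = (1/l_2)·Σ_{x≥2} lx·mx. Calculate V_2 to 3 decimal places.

lx·mx for x ≥ 2: 1.296, 0.988, 0.15, 0 → sum = 2.434
V_2 = 2.434 / l_2 = 2.434 / 0.36 = 6.761111… → 6.761

6.761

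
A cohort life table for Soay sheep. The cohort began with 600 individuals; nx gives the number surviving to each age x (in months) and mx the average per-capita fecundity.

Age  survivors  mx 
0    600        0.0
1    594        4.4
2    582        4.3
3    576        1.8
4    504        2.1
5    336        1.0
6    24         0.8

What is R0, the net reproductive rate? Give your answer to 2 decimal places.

12.61

lx = nx/n0 = nx/600: 1, 0.99, 0.97, 0.96, 0.84, 0.56, 0.04
lx·mx by age: 0, 4.356, 4.171, 1.728, 1.764, 0.56, 0.032
R0 = Σ lx·mx = 12.611 → 12.61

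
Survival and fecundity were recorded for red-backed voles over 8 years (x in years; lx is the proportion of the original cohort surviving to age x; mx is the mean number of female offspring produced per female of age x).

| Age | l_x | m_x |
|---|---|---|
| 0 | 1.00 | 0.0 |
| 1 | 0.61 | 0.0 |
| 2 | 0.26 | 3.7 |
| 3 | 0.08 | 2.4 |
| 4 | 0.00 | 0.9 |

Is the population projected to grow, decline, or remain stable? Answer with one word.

R0 = Σ lx·mx = 0 + 0 + 0.962 + 0.192 + 0 = 1.154
R0 > 1, so the population is growing.

growing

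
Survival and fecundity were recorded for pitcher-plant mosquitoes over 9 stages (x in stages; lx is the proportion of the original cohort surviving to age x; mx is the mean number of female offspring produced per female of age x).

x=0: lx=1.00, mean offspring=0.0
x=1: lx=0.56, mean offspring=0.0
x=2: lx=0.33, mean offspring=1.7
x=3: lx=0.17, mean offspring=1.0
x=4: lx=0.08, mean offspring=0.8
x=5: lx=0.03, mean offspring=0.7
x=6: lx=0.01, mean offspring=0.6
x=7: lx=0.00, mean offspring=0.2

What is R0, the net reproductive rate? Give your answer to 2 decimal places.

lx·mx by age: 0, 0, 0.561, 0.17, 0.064, 0.021, 0.006, 0
R0 = Σ lx·mx = 0.822 → 0.82

0.82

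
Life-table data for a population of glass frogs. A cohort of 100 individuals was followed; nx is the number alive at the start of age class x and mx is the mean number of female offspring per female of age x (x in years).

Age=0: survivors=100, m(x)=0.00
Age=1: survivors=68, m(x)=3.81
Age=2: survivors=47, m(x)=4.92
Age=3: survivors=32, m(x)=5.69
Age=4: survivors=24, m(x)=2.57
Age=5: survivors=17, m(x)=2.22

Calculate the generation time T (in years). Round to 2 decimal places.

2.21

lx = nx/n0 = nx/100: 1, 0.68, 0.47, 0.32, 0.24, 0.17
lx·mx: 0, 2.5908, 2.3124, 1.8208, 0.6168, 0.3774 → R0 = 7.7182
x·lx·mx: 0, 2.5908, 4.6248, 5.4624, 2.4672, 1.887 → Σ = 17.0322
T = 17.0322 / 7.7182 = 2.206758… → 2.21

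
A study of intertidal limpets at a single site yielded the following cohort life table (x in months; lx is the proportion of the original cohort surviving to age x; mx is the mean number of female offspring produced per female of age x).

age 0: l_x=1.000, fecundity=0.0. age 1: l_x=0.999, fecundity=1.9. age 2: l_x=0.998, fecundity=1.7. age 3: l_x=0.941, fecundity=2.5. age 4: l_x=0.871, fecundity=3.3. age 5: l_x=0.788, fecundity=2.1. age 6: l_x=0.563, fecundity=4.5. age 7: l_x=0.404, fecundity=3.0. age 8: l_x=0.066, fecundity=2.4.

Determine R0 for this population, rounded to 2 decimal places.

lx·mx by age: 0, 1.8981, 1.6966, 2.3525, 2.8743, 1.6548, 2.5335, 1.212, 0.1584
R0 = Σ lx·mx = 14.3802 → 14.38

14.38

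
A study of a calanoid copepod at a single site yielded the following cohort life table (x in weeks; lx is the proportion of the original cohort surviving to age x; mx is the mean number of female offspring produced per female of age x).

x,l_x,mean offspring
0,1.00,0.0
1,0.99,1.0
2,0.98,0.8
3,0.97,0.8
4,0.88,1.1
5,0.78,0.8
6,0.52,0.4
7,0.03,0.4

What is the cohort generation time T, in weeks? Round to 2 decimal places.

3.03

lx·mx: 0, 0.99, 0.784, 0.776, 0.968, 0.624, 0.208, 0.012 → R0 = 4.362
x·lx·mx: 0, 0.99, 1.568, 2.328, 3.872, 3.12, 1.248, 0.084 → Σ = 13.21
T = 13.21 / 4.362 = 3.028427… → 3.03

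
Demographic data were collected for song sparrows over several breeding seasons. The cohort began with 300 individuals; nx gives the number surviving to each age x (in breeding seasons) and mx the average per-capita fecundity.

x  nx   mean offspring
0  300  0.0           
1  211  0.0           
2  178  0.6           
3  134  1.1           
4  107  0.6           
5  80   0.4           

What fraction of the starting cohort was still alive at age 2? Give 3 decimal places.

0.593

l_2 = n_2/n_0 = 178/300 = 0.593333… → 0.593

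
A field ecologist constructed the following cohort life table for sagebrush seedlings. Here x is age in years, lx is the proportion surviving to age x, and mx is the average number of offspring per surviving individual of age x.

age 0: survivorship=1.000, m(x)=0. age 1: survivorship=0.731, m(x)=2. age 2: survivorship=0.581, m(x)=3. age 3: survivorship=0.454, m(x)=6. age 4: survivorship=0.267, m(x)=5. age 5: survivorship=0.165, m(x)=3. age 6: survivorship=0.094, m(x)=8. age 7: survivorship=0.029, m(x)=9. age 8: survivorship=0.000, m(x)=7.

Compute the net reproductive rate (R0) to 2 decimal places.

lx·mx by age: 0, 1.462, 1.743, 2.724, 1.335, 0.495, 0.752, 0.261, 0
R0 = Σ lx·mx = 8.772 → 8.77

8.77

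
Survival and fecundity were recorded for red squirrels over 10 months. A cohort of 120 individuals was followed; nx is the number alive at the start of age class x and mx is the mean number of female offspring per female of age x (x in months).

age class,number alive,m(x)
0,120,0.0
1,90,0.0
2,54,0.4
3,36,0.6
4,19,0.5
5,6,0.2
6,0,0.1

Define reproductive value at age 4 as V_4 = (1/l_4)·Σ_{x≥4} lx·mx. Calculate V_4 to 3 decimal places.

lx = nx/n0 = nx/120: 1, 0.75, 0.45, 0.3, 0.15833…, 0.05, 0
lx·mx for x ≥ 4: 0.079167…, 0.01, 0 → sum = 0.089167…
V_4 = 0.089167… / l_4 = 0.089167… / 0.158333… = 0.563158… → 0.563

0.563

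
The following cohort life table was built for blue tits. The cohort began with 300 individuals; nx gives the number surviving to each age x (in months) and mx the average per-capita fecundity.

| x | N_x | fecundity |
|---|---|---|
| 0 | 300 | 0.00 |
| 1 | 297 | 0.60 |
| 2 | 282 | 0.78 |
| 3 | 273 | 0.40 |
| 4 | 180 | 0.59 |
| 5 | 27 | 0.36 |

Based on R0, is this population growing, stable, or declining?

lx = nx/n0 = nx/300: 1, 0.99, 0.94, 0.91, 0.6, 0.09
R0 = Σ lx·mx = 0 + 0.594 + 0.7332 + 0.364 + 0.354 + 0.0324 = 2.0776
R0 > 1, so the population is growing.

growing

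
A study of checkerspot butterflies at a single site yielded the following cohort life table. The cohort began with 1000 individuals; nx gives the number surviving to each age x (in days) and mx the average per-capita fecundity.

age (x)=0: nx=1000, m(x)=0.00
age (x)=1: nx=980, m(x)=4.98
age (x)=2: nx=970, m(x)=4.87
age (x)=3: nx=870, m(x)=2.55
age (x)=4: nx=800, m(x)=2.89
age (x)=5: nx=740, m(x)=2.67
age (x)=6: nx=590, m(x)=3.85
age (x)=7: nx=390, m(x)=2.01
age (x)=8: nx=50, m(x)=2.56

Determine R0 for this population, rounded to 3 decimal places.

19.294

lx = nx/n0 = nx/1000: 1, 0.98, 0.97, 0.87, 0.8, 0.74, 0.59, 0.39, 0.05
lx·mx by age: 0, 4.8804, 4.7239, 2.2185, 2.312, 1.9758, 2.2715, 0.7839, 0.128
R0 = Σ lx·mx = 19.294 → 19.294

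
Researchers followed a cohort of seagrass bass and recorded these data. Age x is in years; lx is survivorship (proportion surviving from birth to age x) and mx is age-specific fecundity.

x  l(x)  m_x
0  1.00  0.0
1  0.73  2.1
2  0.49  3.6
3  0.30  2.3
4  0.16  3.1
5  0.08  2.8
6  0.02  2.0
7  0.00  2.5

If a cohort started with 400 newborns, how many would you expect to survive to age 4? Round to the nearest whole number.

Expected survivors = N0 · l_4 = 400 × 0.16 = 64 → 64

64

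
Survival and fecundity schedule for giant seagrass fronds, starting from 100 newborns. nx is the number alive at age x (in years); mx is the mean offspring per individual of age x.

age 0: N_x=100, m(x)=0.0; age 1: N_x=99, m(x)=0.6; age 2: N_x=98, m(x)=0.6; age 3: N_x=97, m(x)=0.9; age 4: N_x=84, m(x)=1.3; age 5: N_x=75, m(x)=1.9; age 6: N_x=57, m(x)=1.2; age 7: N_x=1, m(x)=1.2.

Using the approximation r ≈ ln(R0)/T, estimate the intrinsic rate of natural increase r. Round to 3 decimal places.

0.436

lx = nx/n0 = nx/100: 1, 0.99, 0.98, 0.97, 0.84, 0.75, 0.57, 0.01
R0 = Σ lx·mx = 0 + 0.594 + 0.588 + 0.873 + 1.092 + 1.425 + 0.684 + 0.012 = 5.268
Σ x·lx·mx = 20.07; T = 20.07/5.268 = 3.80979…
r ≈ ln(R0)/T = ln(5.268)/3.80979… = 0.43615… → 0.436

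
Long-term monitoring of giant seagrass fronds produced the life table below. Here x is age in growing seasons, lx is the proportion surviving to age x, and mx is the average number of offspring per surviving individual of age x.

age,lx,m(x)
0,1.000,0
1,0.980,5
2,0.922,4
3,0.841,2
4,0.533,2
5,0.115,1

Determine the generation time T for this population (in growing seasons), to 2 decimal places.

lx·mx: 0, 4.9, 3.688, 1.682, 1.066, 0.115 → R0 = 11.451
x·lx·mx: 0, 4.9, 7.376, 5.046, 4.264, 0.575 → Σ = 22.161
T = 22.161 / 11.451 = 1.935289… → 1.94

1.94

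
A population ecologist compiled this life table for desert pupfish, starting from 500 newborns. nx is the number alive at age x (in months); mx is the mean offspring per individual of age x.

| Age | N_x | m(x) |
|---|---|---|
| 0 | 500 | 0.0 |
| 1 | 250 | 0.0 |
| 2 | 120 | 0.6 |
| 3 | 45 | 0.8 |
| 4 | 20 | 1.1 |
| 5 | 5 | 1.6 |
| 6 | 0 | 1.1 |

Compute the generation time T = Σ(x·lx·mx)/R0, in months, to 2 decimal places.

lx = nx/n0 = nx/500: 1, 0.5, 0.24, 0.09, 0.04, 0.01, 0
lx·mx: 0, 0, 0.144, 0.072, 0.044, 0.016, 0 → R0 = 0.276
x·lx·mx: 0, 0, 0.288, 0.216, 0.176, 0.08, 0 → Σ = 0.76
T = 0.76 / 0.276 = 2.753623… → 2.75

2.75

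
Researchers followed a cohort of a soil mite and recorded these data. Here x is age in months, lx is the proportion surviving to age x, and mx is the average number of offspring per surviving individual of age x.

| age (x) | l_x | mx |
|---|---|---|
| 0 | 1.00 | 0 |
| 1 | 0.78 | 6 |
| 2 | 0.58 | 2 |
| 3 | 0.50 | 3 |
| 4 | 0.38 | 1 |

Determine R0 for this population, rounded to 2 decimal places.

lx·mx by age: 0, 4.68, 1.16, 1.5, 0.38
R0 = Σ lx·mx = 7.72 → 7.72

7.72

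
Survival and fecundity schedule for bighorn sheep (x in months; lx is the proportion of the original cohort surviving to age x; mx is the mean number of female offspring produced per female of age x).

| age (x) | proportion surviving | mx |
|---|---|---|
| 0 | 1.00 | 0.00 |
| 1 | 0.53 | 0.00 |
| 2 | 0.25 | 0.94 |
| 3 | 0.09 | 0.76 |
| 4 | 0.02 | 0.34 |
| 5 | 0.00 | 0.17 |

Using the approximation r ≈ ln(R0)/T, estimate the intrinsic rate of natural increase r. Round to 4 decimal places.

-0.5169

R0 = Σ lx·mx = 0 + 0 + 0.235 + 0.0684 + 0.0068 + 0 = 0.3102
Σ x·lx·mx = 0.7024; T = 0.7024/0.3102 = 2.26435…
r ≈ ln(R0)/T = ln(0.3102)/2.26435… = -0.516943… → -0.5169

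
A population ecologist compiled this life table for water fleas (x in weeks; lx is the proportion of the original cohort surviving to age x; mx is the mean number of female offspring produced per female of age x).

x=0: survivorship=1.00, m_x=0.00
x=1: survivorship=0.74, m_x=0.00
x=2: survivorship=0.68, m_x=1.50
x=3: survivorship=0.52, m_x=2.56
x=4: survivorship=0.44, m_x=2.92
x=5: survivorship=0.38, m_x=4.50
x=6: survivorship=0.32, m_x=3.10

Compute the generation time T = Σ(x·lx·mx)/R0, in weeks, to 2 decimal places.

4.05

lx·mx: 0, 0, 1.02, 1.3312, 1.2848, 1.71, 0.992 → R0 = 6.338
x·lx·mx: 0, 0, 2.04, 3.9936, 5.1392, 8.55, 5.952 → Σ = 25.6748
T = 25.6748 / 6.338 = 4.050931… → 4.05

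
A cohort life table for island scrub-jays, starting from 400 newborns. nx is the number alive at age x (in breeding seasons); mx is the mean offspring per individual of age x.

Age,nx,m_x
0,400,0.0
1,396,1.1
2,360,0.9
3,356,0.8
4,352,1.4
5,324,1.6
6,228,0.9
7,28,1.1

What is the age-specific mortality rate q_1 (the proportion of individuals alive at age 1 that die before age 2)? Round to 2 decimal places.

lx = nx/n0 = nx/400: 1, 0.99, 0.9, 0.89, 0.88, 0.81, 0.57, 0.07
q_1 = (l_1 − l_2) / l_1 = (0.99 − 0.9) / 0.99
     = 0.09 / 0.99 = 0.090909… → 0.09

0.09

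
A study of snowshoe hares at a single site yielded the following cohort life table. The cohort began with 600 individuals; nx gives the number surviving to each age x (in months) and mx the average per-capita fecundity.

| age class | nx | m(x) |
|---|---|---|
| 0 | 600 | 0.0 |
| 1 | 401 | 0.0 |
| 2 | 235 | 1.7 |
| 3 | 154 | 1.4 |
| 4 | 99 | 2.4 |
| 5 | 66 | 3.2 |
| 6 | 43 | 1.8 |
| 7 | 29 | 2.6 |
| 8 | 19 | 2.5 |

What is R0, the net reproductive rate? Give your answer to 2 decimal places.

lx = nx/n0 = nx/600: 1, 0.66833…, 0.39167…, 0.25667…, 0.165, 0.11, 0.07167…, 0.04833…, 0.03167…
lx·mx by age: 0, 0, 0.665833…, 0.359333…, 0.396, 0.352, 0.129…, 0.125667…, 0.079167…
R0 = Σ lx·mx = 2.107… → 2.11

2.11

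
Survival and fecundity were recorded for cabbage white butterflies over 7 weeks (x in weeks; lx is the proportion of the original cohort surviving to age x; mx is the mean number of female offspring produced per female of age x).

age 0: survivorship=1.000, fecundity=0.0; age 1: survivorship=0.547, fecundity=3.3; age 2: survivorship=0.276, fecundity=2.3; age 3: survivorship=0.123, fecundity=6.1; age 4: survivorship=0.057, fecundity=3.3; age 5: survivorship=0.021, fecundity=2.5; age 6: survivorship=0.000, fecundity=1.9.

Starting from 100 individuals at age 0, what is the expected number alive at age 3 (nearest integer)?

12

Expected survivors = N0 · l_3 = 100 × 0.123 = 12.3 → 12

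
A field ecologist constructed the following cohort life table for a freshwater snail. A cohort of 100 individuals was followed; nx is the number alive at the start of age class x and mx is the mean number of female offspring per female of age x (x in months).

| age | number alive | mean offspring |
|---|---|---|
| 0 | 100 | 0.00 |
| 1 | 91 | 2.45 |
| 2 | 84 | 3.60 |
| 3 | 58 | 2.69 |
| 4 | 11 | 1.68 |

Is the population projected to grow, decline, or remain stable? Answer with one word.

growing

lx = nx/n0 = nx/100: 1, 0.91, 0.84, 0.58, 0.11
R0 = Σ lx·mx = 0 + 2.2295 + 3.024 + 1.5602 + 0.1848 = 6.9985
R0 > 1, so the population is growing.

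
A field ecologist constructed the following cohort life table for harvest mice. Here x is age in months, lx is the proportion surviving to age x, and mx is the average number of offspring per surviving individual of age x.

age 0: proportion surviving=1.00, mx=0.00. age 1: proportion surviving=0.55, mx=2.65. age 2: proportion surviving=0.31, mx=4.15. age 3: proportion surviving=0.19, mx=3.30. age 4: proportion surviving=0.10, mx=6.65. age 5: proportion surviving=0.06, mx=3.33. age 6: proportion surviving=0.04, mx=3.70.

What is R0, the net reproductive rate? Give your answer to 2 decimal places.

4.38

lx·mx by age: 0, 1.4575, 1.2865, 0.627, 0.665, 0.1998, 0.148
R0 = Σ lx·mx = 4.3838 → 4.38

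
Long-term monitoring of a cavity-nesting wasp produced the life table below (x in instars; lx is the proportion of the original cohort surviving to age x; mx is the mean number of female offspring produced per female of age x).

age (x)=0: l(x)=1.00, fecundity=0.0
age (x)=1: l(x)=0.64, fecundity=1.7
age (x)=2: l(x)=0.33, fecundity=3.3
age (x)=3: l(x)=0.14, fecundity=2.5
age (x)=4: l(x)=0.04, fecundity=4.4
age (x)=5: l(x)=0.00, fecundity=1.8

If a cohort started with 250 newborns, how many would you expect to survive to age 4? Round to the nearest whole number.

10

Expected survivors = N0 · l_4 = 250 × 0.04 = 10 → 10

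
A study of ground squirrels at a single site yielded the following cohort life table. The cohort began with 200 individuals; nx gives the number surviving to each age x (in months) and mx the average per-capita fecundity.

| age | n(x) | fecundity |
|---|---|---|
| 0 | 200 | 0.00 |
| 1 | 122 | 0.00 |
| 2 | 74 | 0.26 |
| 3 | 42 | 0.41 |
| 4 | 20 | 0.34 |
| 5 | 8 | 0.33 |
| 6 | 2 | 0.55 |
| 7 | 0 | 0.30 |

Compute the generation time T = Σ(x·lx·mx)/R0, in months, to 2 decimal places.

lx = nx/n0 = nx/200: 1, 0.61, 0.37, 0.21, 0.1, 0.04, 0.01, 0
lx·mx: 0, 0, 0.0962, 0.0861, 0.034, 0.0132, 0.0055, 0 → R0 = 0.235
x·lx·mx: 0, 0, 0.1924, 0.2583, 0.136, 0.066, 0.033, 0 → Σ = 0.6857
T = 0.6857 / 0.235 = 2.917872… → 2.92

2.92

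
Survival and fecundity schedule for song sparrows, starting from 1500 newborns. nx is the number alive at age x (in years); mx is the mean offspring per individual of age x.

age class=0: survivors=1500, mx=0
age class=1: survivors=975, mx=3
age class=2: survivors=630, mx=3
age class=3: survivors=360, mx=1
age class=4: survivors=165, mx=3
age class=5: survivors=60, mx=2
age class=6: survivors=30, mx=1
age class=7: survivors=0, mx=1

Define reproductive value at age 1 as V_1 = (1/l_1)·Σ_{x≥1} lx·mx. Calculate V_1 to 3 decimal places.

lx = nx/n0 = nx/1500: 1, 0.65, 0.42, 0.24, 0.11, 0.04, 0.02, 0
lx·mx for x ≥ 1: 1.95, 1.26, 0.24, 0.33, 0.08, 0.02, 0 → sum = 3.88
V_1 = 3.88 / l_1 = 3.88 / 0.65 = 5.969231… → 5.969

5.969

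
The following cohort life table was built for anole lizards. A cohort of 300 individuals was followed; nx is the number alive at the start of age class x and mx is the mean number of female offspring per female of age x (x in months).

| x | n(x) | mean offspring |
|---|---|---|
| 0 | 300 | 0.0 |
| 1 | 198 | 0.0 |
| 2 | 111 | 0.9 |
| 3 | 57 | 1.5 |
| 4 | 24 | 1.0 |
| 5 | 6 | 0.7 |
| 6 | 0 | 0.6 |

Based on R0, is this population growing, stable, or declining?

declining

lx = nx/n0 = nx/300: 1, 0.66, 0.37, 0.19, 0.08, 0.02, 0
R0 = Σ lx·mx = 0 + 0 + 0.333 + 0.285 + 0.08 + 0.014 + 0 = 0.712
R0 < 1, so the population is declining.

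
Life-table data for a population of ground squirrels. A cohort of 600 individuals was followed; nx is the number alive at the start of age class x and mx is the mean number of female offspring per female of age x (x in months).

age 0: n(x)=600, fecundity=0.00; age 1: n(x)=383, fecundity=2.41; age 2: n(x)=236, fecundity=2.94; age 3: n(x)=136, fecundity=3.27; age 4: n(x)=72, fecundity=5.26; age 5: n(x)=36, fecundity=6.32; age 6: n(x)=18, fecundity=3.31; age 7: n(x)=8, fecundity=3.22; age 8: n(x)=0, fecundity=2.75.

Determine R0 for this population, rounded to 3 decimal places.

lx = nx/n0 = nx/600: 1, 0.63833…, 0.39333…, 0.22667…, 0.12, 0.06, 0.03, 0.01333…, 0
lx·mx by age: 0, 1.538383…, 1.1564…, 0.7412…, 0.6312, 0.3792, 0.0993, 0.042933…, 0
R0 = Σ lx·mx = 4.588617… → 4.589

4.589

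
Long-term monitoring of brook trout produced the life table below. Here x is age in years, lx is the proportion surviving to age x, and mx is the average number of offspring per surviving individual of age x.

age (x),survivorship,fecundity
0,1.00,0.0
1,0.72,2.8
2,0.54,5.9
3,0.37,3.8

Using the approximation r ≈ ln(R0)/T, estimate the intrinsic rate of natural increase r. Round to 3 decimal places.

R0 = Σ lx·mx = 0 + 2.016 + 3.186 + 1.406 = 6.608
Σ x·lx·mx = 12.606; T = 12.606/6.608 = 1.90769…
r ≈ ln(R0)/T = ln(6.608)/1.90769… = 0.98983… → 0.990

0.990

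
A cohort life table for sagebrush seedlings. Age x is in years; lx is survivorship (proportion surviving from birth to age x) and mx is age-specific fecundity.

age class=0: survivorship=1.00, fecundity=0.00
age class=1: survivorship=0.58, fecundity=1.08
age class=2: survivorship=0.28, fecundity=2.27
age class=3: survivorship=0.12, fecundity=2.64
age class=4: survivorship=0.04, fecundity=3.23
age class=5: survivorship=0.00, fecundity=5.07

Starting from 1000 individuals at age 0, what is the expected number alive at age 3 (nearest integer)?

120

Expected survivors = N0 · l_3 = 1000 × 0.12 = 120 → 120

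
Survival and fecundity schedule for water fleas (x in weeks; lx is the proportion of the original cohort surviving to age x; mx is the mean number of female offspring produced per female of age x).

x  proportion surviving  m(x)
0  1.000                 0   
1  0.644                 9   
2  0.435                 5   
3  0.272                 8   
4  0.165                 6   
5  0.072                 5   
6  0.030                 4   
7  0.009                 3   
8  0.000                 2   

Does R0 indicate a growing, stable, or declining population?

R0 = Σ lx·mx = 0 + 5.796 + 2.175 + 2.176 + 0.99 + 0.36 + 0.12 + 0.027 + 0 = 11.644
R0 > 1, so the population is growing.

growing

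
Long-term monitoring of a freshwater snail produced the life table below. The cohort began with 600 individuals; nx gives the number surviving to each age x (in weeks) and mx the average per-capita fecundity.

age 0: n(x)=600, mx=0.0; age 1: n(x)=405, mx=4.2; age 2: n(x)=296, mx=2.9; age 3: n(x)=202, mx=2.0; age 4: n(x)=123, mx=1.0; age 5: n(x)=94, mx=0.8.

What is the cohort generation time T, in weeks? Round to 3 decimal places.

1.739

lx = nx/n0 = nx/600: 1, 0.675, 0.49333…, 0.33667…, 0.205, 0.15667…
lx·mx: 0, 2.835, 1.430667…, 0.673333…, 0.205, 0.125333… → R0 = 5.269333…
x·lx·mx: 0, 2.835, 2.861333…, 2.02…, 0.82, 0.626667… → Σ = 9.163…
T = 9.163… / 5.269333… = 1.73893… → 1.739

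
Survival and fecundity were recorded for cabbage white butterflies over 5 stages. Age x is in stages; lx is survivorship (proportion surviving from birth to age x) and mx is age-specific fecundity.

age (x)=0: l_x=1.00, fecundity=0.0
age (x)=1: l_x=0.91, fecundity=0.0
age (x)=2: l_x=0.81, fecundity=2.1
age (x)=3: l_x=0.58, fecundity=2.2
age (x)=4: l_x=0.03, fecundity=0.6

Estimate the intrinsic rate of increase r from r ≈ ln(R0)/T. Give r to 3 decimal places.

0.450

R0 = Σ lx·mx = 0 + 0 + 1.701 + 1.276 + 0.018 = 2.995
Σ x·lx·mx = 7.302; T = 7.302/2.995 = 2.43806…
r ≈ ln(R0)/T = ln(2.995)/2.43806… = 0.44992… → 0.450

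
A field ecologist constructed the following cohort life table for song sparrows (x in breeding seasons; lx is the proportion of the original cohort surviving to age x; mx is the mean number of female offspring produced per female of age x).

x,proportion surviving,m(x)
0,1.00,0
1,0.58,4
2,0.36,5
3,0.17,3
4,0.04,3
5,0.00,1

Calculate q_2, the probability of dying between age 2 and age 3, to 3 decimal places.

q_2 = (l_2 − l_3) / l_2 = (0.36 − 0.17) / 0.36
     = 0.19 / 0.36 = 0.527778… → 0.528

0.528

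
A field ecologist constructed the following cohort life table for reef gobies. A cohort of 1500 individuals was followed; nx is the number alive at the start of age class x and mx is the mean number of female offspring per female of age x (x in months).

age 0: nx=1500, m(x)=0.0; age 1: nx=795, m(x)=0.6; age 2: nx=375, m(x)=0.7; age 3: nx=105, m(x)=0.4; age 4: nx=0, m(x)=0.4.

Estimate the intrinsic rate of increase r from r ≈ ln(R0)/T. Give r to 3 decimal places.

lx = nx/n0 = nx/1500: 1, 0.53, 0.25, 0.07, 0
R0 = Σ lx·mx = 0 + 0.318 + 0.175 + 0.028 + 0 = 0.521
Σ x·lx·mx = 0.752; T = 0.752/0.521 = 1.44338…
r ≈ ln(R0)/T = ln(0.521)/1.44338… = -0.45172… → -0.452

-0.452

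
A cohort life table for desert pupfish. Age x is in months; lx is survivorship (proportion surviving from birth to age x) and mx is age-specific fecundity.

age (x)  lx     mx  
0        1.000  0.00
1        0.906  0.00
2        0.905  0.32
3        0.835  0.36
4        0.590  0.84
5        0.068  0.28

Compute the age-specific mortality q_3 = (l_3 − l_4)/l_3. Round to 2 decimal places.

q_3 = (l_3 − l_4) / l_3 = (0.835 − 0.59) / 0.835
     = 0.245 / 0.835 = 0.293413… → 0.29

0.29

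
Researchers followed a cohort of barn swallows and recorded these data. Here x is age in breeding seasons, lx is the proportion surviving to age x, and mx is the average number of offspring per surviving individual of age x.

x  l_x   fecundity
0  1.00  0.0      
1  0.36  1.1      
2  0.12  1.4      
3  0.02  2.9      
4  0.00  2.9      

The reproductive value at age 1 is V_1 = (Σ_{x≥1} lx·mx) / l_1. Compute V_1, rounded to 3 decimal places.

1.728

lx·mx for x ≥ 1: 0.396, 0.168, 0.058, 0 → sum = 0.622
V_1 = 0.622 / l_1 = 0.622 / 0.36 = 1.727778… → 1.728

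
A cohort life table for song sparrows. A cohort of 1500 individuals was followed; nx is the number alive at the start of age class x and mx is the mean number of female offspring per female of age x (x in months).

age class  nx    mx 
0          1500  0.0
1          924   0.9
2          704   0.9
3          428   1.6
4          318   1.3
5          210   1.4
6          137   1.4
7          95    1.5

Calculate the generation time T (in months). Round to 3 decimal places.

2.953

lx = nx/n0 = nx/1500: 1, 0.616, 0.46933…, 0.28533…, 0.212, 0.14, 0.09133…, 0.06333…
lx·mx: 0, 0.5544, 0.4224…, 0.456533…, 0.2756, 0.196, 0.127867…, 0.095… → R0 = 2.1278…
x·lx·mx: 0, 0.5544, 0.8448…, 1.3696…, 1.1024, 0.98, 0.7672…, 0.665… → Σ = 6.2834…
T = 6.2834… / 2.1278… = 2.953003… → 2.953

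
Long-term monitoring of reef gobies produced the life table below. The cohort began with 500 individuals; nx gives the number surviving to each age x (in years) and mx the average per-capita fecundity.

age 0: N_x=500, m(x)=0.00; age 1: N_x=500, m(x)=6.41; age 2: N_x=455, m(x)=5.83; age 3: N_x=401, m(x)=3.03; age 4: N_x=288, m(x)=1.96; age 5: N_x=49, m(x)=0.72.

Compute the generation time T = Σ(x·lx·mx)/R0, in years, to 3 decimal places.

lx = nx/n0 = nx/500: 1, 1, 0.91, 0.802, 0.576, 0.098
lx·mx: 0, 6.41, 5.3053, 2.43006, 1.12896, 0.07056 → R0 = 15.34488
x·lx·mx: 0, 6.41, 10.6106, 7.29018, 4.51584, 0.3528 → Σ = 29.17942
T = 29.17942 / 15.34488 = 1.901574… → 1.902

1.902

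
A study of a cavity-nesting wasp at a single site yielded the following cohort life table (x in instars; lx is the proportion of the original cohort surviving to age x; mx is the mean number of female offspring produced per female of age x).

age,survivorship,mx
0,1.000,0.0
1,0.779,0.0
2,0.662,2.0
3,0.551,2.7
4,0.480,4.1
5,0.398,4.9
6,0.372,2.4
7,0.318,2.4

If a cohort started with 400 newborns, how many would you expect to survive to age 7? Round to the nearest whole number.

Expected survivors = N0 · l_7 = 400 × 0.318 = 127.2 → 127

127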